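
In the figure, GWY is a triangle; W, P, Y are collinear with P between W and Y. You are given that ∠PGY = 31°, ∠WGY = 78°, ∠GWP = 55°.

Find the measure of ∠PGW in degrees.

∠PGW = 47°

1. ∠GWY = 55°  [P on ray WY]
2. ∠GYW = 47°  [△GWY]
3. ∠GYP = 47°  [P on ray YW]
4. ∠GPY = 102°  [△GPY]
5. ∠GPW = 78°  [linear pair at P on WY]
6. ∠PGW = 47°  [△GWP]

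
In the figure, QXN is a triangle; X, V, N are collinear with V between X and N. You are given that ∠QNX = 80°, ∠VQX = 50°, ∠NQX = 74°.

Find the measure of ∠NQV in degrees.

∠NQV = 24°

1. ∠NXQ = 26°  [△QXN]
2. ∠QNV = 80°  [V on ray NX]
3. ∠QXV = 26°  [V on ray XN]
4. ∠QVX = 104°  [△QXV]
5. ∠NVQ = 76°  [linear pair at V on XN]
6. ∠NQV = 24°  [△QVN]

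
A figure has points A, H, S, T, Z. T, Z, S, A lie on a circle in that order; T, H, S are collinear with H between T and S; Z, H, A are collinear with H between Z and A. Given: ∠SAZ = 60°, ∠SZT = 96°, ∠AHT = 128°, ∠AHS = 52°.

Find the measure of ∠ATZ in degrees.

1. ∠STZ = 60°  [same arc ZS]
2. ∠TSZ = 24°  [△TZS]
3. ∠THZ = 52°  [vertical angles at H]
4. ∠AZT = 68°  [△THZ]
5. ∠TAZ = 24°  [same arc TZ]
6. ∠ATZ = 88°  [△TZA]

∠ATZ = 88°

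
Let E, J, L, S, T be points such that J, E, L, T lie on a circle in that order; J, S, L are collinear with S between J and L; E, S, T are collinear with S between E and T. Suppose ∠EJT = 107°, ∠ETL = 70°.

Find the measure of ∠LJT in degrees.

∠LJT = 37°

1. ∠ELT = 73°  [cyclic JELT, opposite ∠J+∠L]
2. ∠LET = 37°  [△ELT]
3. ∠LJT = 37°  [same arc LT]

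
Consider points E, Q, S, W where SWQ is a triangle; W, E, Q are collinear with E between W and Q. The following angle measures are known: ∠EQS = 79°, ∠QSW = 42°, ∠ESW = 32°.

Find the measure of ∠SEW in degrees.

∠SEW = 89°

1. ∠SQW = 79°  [E on ray QW]
2. ∠QWS = 59°  [△SWQ]
3. ∠EWS = 59°  [E on ray WQ]
4. ∠SEW = 89°  [△SWE]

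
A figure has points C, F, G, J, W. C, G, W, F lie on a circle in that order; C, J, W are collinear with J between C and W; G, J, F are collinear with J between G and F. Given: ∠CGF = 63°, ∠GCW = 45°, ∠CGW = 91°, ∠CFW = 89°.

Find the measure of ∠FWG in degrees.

∠FWG = 107°

1. ∠CJG = 72°  [△CJG]
2. ∠GFW = 45°  [same arc GW]
3. ∠CWG = 44°  [△CGW]
4. ∠GJW = 108°  [linear pair at J on CW]
5. ∠FGW = 28°  [△GJW]
6. ∠FWG = 107°  [△GWF]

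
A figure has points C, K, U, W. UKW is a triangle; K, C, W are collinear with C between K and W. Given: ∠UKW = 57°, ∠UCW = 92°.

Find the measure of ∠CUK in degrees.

1. ∠CKU = 57°  [C on ray KW]
2. ∠KCU = 88°  [linear pair at C on KW]
3. ∠CUK = 35°  [△UKC]

∠CUK = 35°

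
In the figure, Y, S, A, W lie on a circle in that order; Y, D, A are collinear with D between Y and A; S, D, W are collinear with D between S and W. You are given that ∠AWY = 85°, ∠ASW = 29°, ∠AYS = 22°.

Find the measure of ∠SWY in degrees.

1. ∠ASY = 95°  [cyclic YSAW, opposite ∠S+∠W]
2. ∠SAY = 63°  [△YSA]
3. ∠SWY = 63°  [same arc YS]

∠SWY = 63°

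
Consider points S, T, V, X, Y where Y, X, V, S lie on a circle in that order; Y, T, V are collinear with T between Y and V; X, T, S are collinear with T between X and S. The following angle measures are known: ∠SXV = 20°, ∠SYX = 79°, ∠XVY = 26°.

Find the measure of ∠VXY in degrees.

∠VXY = 95°

1. ∠VTX = 134°  [△XTV]
2. ∠XSY = 26°  [same arc YX]
3. ∠XTY = 46°  [linear pair at T on YV]
4. ∠SXY = 75°  [△YXS]
5. ∠VYX = 59°  [△YTX]
6. ∠VXY = 95°  [△YXV]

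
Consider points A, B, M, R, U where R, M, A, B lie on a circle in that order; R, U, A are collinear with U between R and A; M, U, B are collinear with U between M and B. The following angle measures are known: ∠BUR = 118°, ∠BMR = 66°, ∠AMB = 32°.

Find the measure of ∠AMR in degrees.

1. ∠BAR = 66°  [same arc RB]
2. ∠ARB = 32°  [same arc AB]
3. ∠ABR = 82°  [△RAB]
4. ∠AMR = 98°  [cyclic RMAB, opposite ∠M+∠B]

∠AMR = 98°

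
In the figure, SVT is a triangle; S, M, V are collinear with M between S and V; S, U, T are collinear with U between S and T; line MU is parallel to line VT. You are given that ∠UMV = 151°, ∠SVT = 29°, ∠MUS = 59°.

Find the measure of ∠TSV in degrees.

∠TSV = 92°

1. ∠SMU = 29°  [linear pair at M on SV]
2. ∠MSU = 92°  [△SMU]
3. ∠TSV = 92°  [M on SV, U on ST]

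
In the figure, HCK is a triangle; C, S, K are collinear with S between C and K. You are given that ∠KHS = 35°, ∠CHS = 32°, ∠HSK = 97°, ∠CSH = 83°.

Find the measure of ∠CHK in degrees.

1. ∠HKS = 48°  [△HSK]
2. ∠HCS = 65°  [△HCS]
3. ∠CKH = 48°  [S on ray KC]
4. ∠HCK = 65°  [S on ray CK]
5. ∠CHK = 67°  [△HCK]

∠CHK = 67°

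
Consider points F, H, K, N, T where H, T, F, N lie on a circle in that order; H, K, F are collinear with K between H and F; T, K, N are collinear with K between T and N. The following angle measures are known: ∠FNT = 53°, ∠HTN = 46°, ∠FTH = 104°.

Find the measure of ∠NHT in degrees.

1. ∠FHT = 53°  [same arc TF]
2. ∠HFT = 23°  [△HTF]
3. ∠HNT = 23°  [same arc HT]
4. ∠NHT = 111°  [△HTN]

∠NHT = 111°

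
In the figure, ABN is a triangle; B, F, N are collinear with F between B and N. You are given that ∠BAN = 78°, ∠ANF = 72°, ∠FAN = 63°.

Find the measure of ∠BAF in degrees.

∠BAF = 15°

1. ∠AFN = 45°  [△AFN]
2. ∠ANB = 72°  [F on ray NB]
3. ∠AFB = 135°  [linear pair at F on BN]
4. ∠ABN = 30°  [△ABN]
5. ∠ABF = 30°  [F on ray BN]
6. ∠BAF = 15°  [△ABF]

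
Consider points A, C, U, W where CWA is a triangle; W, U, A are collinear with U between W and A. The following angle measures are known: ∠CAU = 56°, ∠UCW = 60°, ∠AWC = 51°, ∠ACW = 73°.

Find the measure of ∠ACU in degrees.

∠ACU = 13°

1. ∠CWU = 51°  [U on ray WA]
2. ∠CUW = 69°  [△CWU]
3. ∠AUC = 111°  [linear pair at U on WA]
4. ∠ACU = 13°  [△CUA]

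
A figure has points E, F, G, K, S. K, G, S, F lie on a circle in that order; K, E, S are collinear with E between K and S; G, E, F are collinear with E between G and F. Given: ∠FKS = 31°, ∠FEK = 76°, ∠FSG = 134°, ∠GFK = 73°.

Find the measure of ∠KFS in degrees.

1. ∠FGS = 31°  [same arc SF]
2. ∠FES = 104°  [linear pair at E on KS]
3. ∠GFS = 15°  [△GSF]
4. ∠FSK = 61°  [△SEF]
5. ∠KFS = 88°  [△KSF]

∠KFS = 88°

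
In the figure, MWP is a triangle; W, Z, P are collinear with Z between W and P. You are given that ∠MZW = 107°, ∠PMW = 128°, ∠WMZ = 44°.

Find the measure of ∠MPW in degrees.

∠MPW = 23°

1. ∠MWZ = 29°  [△MWZ]
2. ∠MWP = 29°  [Z on ray WP]
3. ∠MPW = 23°  [△MWP]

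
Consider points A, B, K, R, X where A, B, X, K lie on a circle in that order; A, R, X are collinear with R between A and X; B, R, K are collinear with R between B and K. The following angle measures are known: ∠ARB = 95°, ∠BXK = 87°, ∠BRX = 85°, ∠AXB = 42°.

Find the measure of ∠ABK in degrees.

1. ∠BAK = 93°  [cyclic ABXK, opposite ∠A+∠X]
2. ∠AKB = 42°  [same arc AB]
3. ∠ABK = 45°  [△ABK]

∠ABK = 45°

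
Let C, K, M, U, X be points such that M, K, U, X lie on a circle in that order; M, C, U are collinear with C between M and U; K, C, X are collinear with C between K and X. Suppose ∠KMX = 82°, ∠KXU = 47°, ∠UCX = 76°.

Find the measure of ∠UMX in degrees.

1. ∠KUX = 98°  [cyclic MKUX, opposite ∠M+∠U]
2. ∠UKX = 35°  [△KUX]
3. ∠UMX = 35°  [same arc UX]

∠UMX = 35°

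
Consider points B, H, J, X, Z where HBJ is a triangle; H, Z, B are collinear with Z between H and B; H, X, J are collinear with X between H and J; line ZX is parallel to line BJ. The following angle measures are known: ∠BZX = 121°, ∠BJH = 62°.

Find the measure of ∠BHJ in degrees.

1. ∠HZX = 59°  [linear pair at Z on HB]
2. ∠HXZ = 62°  [ZX∥BJ, corresponding at X]
3. ∠XHZ = 59°  [△HZX]
4. ∠BHJ = 59°  [Z on HB, X on HJ]

∠BHJ = 59°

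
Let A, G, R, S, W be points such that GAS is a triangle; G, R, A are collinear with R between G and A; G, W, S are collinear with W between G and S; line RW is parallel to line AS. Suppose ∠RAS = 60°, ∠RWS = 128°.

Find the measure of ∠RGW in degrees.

∠RGW = 68°

1. ∠GAS = 60°  [R on ray AG]
2. ∠GWR = 52°  [linear pair at W on GS]
3. ∠GRW = 60°  [RW∥AS, corresponding at R]
4. ∠RGW = 68°  [△GRW]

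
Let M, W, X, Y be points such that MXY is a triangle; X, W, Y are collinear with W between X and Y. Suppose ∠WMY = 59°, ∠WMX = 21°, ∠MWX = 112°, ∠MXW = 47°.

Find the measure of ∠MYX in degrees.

∠MYX = 53°

1. ∠MWY = 68°  [linear pair at W on XY]
2. ∠MYW = 53°  [△MWY]
3. ∠MYX = 53°  [W on ray YX]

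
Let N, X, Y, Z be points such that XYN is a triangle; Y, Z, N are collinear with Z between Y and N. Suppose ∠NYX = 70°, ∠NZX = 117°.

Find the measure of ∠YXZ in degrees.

1. ∠XYZ = 70°  [Z on ray YN]
2. ∠XZY = 63°  [linear pair at Z on YN]
3. ∠YXZ = 47°  [△XYZ]

∠YXZ = 47°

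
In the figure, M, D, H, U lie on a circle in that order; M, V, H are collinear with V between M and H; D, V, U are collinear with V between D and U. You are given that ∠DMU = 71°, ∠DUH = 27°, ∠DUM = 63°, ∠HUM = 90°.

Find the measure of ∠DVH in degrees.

1. ∠DHU = 109°  [cyclic MDHU, opposite ∠M+∠H]
2. ∠HDU = 44°  [△DHU]
3. ∠DHM = 63°  [same arc MD]
4. ∠DVH = 73°  [△DVH]

∠DVH = 73°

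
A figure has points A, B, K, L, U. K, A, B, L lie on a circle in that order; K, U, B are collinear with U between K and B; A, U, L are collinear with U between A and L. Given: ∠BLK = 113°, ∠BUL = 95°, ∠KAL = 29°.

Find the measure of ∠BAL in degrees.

∠BAL = 38°

1. ∠BAK = 67°  [cyclic KABL, opposite ∠A+∠L]
2. ∠AUK = 95°  [vertical angles at U]
3. ∠AKB = 56°  [△KUA]
4. ∠ABK = 57°  [△KAB]
5. ∠AUB = 85°  [linear pair at U on KB]
6. ∠BAL = 38°  [△AUB]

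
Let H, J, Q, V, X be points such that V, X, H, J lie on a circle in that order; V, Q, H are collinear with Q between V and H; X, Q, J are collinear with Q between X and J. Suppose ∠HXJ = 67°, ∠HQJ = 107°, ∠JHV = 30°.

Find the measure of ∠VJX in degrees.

∠VJX = 40°

1. ∠HVJ = 67°  [same arc HJ]
2. ∠JQV = 73°  [linear pair at Q on VH]
3. ∠VJX = 40°  [△VQJ]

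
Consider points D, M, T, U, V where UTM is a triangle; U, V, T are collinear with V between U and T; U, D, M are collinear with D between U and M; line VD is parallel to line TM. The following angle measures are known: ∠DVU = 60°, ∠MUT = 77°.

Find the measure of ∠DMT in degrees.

1. ∠MTU = 60°  [VD∥TM, corresponding at V]
2. ∠TMU = 43°  [△UTM]
3. ∠DMT = 43°  [D on ray MU]

∠DMT = 43°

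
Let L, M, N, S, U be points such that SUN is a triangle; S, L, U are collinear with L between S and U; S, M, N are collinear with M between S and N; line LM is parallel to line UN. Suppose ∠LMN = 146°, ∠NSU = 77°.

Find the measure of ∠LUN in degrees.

1. ∠LMS = 34°  [linear pair at M on SN]
2. ∠LSM = 77°  [L on SU, M on SN]
3. ∠MLS = 69°  [△SLM]
4. ∠MLU = 111°  [linear pair at L on SU]
5. ∠LUN = 69°  [LM∥UN, co-interior at U–L]

∠LUN = 69°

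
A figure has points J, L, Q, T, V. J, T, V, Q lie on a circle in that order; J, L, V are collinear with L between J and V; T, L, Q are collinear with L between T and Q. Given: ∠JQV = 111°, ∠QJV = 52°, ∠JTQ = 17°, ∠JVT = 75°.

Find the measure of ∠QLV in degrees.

∠QLV = 127°

1. ∠JQT = 75°  [same arc JT]
2. ∠JLQ = 53°  [△JLQ]
3. ∠QLV = 127°  [linear pair at L on JV]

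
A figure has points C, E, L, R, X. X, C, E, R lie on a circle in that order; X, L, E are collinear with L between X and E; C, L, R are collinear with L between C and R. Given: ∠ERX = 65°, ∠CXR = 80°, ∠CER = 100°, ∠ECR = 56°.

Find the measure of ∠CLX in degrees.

∠CLX = 97°

1. ∠CRE = 24°  [△CER]
2. ∠EXR = 56°  [same arc ER]
3. ∠CXE = 24°  [same arc CE]
4. ∠REX = 59°  [△XER]
5. ∠RCX = 59°  [same arc XR]
6. ∠CLX = 97°  [△XLC]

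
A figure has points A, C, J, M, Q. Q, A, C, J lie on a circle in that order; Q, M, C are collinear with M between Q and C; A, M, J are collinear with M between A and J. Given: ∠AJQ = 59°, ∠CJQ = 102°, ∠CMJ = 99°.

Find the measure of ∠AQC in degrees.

1. ∠ACQ = 59°  [same arc QA]
2. ∠CAQ = 78°  [cyclic QACJ, opposite ∠A+∠J]
3. ∠AQC = 43°  [△QAC]

∠AQC = 43°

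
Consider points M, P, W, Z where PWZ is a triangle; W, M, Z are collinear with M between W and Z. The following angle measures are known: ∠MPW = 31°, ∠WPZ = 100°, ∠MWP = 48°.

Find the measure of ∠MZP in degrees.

1. ∠PWZ = 48°  [M on ray WZ]
2. ∠PZW = 32°  [△PWZ]
3. ∠MZP = 32°  [M on ray ZW]

∠MZP = 32°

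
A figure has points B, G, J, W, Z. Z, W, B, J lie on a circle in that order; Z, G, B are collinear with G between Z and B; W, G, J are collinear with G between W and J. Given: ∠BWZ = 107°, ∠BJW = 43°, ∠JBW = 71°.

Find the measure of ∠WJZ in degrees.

1. ∠BZW = 43°  [same arc WB]
2. ∠WBZ = 30°  [△ZWB]
3. ∠WJZ = 30°  [same arc ZW]

∠WJZ = 30°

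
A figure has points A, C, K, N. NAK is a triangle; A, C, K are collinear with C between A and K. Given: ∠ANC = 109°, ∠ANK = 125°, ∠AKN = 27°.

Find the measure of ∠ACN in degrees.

1. ∠KAN = 28°  [△NAK]
2. ∠CAN = 28°  [C on ray AK]
3. ∠ACN = 43°  [△NAC]

∠ACN = 43°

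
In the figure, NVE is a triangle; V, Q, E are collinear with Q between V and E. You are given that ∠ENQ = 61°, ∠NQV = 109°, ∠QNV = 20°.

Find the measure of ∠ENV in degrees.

1. ∠NVQ = 51°  [△NVQ]
2. ∠EQN = 71°  [linear pair at Q on VE]
3. ∠EVN = 51°  [Q on ray VE]
4. ∠NEQ = 48°  [△NQE]
5. ∠NEV = 48°  [Q on ray EV]
6. ∠ENV = 81°  [△NVE]

∠ENV = 81°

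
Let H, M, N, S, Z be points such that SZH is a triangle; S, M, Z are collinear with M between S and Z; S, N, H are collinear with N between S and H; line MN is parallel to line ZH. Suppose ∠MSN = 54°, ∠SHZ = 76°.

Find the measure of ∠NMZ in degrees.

∠NMZ = 130°

1. ∠HSZ = 54°  [M on SZ, N on SH]
2. ∠HZS = 50°  [△SZH]
3. ∠NMS = 50°  [MN∥ZH, corresponding at M]
4. ∠NMZ = 130°  [linear pair at M on SZ]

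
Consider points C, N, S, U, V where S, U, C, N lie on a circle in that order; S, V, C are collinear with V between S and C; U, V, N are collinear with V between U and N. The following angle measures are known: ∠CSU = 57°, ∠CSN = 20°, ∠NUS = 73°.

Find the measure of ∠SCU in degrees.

∠SCU = 30°

1. ∠SVU = 50°  [△SVU]
2. ∠CUN = 20°  [same arc CN]
3. ∠CVU = 130°  [linear pair at V on SC]
4. ∠SCU = 30°  [△UVC]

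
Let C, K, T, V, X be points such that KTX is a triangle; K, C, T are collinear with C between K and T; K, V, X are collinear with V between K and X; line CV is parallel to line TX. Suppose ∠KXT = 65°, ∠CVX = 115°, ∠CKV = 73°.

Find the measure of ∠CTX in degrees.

∠CTX = 42°

1. ∠CVK = 65°  [CV∥TX, corresponding at V]
2. ∠KCV = 42°  [△KCV]
3. ∠TCV = 138°  [linear pair at C on KT]
4. ∠CTX = 42°  [CV∥TX, co-interior at T–C]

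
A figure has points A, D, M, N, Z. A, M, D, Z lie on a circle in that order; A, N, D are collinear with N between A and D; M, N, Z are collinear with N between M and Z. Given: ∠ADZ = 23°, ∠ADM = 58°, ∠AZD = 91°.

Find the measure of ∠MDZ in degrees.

∠MDZ = 81°

1. ∠AMZ = 23°  [same arc AZ]
2. ∠AZM = 58°  [same arc AM]
3. ∠MAZ = 99°  [△AMZ]
4. ∠MDZ = 81°  [cyclic AMDZ, opposite ∠A+∠D]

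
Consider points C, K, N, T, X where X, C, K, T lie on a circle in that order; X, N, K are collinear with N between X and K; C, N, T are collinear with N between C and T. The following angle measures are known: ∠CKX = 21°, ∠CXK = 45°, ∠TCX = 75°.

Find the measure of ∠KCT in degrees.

1. ∠CNX = 60°  [△XNC]
2. ∠CNK = 120°  [linear pair at N on XK]
3. ∠KCT = 39°  [△CNK]

∠KCT = 39°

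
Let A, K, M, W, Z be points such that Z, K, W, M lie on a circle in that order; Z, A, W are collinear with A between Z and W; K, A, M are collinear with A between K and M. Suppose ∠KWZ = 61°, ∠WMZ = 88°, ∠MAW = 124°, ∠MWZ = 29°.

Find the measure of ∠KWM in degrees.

1. ∠MZW = 63°  [△ZWM]
2. ∠KMW = 27°  [△WAM]
3. ∠MKW = 63°  [same arc WM]
4. ∠KWM = 90°  [△KWM]

∠KWM = 90°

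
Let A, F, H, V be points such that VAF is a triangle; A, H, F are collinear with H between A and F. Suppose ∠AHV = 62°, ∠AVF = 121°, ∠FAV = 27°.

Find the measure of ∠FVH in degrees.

∠FVH = 30°

1. ∠FHV = 118°  [linear pair at H on AF]
2. ∠AFV = 32°  [△VAF]
3. ∠HFV = 32°  [H on ray FA]
4. ∠FVH = 30°  [△VHF]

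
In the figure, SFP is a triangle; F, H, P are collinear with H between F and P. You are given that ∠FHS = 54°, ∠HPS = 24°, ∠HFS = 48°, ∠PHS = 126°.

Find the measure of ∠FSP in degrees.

∠FSP = 108°

1. ∠FPS = 24°  [H on ray PF]
2. ∠PFS = 48°  [H on ray FP]
3. ∠FSP = 108°  [△SFP]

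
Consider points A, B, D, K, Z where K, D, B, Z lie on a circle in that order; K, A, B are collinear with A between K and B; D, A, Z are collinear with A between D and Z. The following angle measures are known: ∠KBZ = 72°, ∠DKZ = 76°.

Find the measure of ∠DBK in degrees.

1. ∠KDZ = 72°  [same arc KZ]
2. ∠DZK = 32°  [△KDZ]
3. ∠DBK = 32°  [same arc KD]

∠DBK = 32°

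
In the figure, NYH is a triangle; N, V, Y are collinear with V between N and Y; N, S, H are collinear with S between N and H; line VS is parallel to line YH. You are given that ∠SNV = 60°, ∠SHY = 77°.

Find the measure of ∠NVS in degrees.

1. ∠HNY = 60°  [V on NY, S on NH]
2. ∠NHY = 77°  [S on ray HN]
3. ∠HYN = 43°  [△NYH]
4. ∠NVS = 43°  [VS∥YH, corresponding at V]

∠NVS = 43°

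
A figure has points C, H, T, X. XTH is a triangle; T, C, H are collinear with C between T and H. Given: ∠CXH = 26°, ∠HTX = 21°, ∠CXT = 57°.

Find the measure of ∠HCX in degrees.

∠HCX = 78°

1. ∠CTX = 21°  [C on ray TH]
2. ∠TCX = 102°  [△XTC]
3. ∠HCX = 78°  [linear pair at C on TH]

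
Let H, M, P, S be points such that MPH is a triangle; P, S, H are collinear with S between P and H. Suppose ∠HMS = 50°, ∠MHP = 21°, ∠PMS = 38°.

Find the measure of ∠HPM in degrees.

1. ∠MHS = 21°  [S on ray HP]
2. ∠HSM = 109°  [△MSH]
3. ∠MSP = 71°  [linear pair at S on PH]
4. ∠MPS = 71°  [△MPS]
5. ∠HPM = 71°  [S on ray PH]

∠HPM = 71°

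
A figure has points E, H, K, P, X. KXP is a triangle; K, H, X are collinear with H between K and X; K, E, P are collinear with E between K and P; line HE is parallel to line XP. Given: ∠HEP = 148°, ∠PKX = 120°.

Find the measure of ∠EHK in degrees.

∠EHK = 28°

1. ∠HEK = 32°  [linear pair at E on KP]
2. ∠EKH = 120°  [H on KX, E on KP]
3. ∠EHK = 28°  [△KHE]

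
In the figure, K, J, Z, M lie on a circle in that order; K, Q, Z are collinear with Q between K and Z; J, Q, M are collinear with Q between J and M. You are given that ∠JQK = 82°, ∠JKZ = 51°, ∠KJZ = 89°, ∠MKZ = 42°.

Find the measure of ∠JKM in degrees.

∠JKM = 93°

1. ∠JMZ = 51°  [same arc JZ]
2. ∠MJZ = 42°  [same arc ZM]
3. ∠JZM = 87°  [△JZM]
4. ∠JKM = 93°  [cyclic KJZM, opposite ∠K+∠Z]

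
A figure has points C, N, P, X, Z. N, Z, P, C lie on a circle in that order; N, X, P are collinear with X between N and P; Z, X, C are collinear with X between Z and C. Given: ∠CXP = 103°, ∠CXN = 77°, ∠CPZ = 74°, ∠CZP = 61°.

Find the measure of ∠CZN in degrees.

∠CZN = 32°

1. ∠NXZ = 103°  [vertical angles at X]
2. ∠PCZ = 45°  [△ZPC]
3. ∠PNZ = 45°  [same arc ZP]
4. ∠CZN = 32°  [△NXZ]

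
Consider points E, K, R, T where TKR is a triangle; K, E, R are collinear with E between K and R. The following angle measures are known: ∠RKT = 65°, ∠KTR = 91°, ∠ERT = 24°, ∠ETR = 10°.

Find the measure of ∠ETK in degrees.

∠ETK = 81°

1. ∠EKT = 65°  [E on ray KR]
2. ∠RET = 146°  [△TER]
3. ∠KET = 34°  [linear pair at E on KR]
4. ∠ETK = 81°  [△TKE]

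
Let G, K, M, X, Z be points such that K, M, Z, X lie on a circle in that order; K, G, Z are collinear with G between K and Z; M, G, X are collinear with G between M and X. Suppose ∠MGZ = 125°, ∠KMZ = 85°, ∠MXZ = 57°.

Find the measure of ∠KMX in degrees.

1. ∠KGM = 55°  [linear pair at G on KZ]
2. ∠MKZ = 57°  [same arc MZ]
3. ∠KMX = 68°  [△KGM]

∠KMX = 68°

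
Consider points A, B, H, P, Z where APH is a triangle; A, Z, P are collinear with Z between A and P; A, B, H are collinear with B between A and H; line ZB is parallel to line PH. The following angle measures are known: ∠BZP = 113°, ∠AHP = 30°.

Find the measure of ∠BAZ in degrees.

∠BAZ = 83°

1. ∠AZB = 67°  [linear pair at Z on AP]
2. ∠ABZ = 30°  [ZB∥PH, corresponding at B]
3. ∠BAZ = 83°  [△AZB]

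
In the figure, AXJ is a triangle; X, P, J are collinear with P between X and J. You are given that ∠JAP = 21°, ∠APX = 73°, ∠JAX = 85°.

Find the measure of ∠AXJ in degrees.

1. ∠APJ = 107°  [linear pair at P on XJ]
2. ∠AJP = 52°  [△APJ]
3. ∠AJX = 52°  [P on ray JX]
4. ∠AXJ = 43°  [△AXJ]

∠AXJ = 43°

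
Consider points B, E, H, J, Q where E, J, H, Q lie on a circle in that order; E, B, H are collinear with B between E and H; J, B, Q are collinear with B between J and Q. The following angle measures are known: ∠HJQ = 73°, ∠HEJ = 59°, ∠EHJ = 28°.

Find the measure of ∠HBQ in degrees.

∠HBQ = 101°

1. ∠HEQ = 73°  [same arc HQ]
2. ∠EQJ = 28°  [same arc EJ]
3. ∠EBQ = 79°  [△EBQ]
4. ∠HBQ = 101°  [linear pair at B on EH]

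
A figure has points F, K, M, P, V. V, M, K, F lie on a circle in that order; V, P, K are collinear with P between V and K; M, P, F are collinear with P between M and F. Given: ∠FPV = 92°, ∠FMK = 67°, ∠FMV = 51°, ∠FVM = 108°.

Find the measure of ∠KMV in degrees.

∠KMV = 118°

1. ∠FVK = 67°  [same arc KF]
2. ∠FKV = 51°  [same arc VF]
3. ∠KFV = 62°  [△VKF]
4. ∠KMV = 118°  [cyclic VMKF, opposite ∠M+∠F]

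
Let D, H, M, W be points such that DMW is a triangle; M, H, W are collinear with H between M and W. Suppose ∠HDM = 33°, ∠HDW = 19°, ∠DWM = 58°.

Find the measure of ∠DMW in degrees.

1. ∠DWH = 58°  [H on ray WM]
2. ∠DHW = 103°  [△DHW]
3. ∠DHM = 77°  [linear pair at H on MW]
4. ∠DMH = 70°  [△DMH]
5. ∠DMW = 70°  [H on ray MW]

∠DMW = 70°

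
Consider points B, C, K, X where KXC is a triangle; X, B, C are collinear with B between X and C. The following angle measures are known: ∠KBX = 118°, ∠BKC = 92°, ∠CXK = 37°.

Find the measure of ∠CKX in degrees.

1. ∠CBK = 62°  [linear pair at B on XC]
2. ∠BCK = 26°  [△KBC]
3. ∠KCX = 26°  [B on ray CX]
4. ∠CKX = 117°  [△KXC]

∠CKX = 117°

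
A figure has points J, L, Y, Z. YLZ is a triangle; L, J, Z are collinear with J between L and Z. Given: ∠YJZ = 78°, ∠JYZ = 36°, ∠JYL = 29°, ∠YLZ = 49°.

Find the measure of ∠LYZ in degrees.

∠LYZ = 65°

1. ∠JZY = 66°  [△YJZ]
2. ∠LZY = 66°  [J on ray ZL]
3. ∠LYZ = 65°  [△YLZ]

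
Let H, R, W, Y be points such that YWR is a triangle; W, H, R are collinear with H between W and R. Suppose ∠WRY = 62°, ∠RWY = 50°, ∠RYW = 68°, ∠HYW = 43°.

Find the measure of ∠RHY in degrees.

1. ∠HWY = 50°  [H on ray WR]
2. ∠WHY = 87°  [△YWH]
3. ∠RHY = 93°  [linear pair at H on WR]

∠RHY = 93°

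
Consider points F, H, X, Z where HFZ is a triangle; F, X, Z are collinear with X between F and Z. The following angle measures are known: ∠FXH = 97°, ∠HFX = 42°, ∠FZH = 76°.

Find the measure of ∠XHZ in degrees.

1. ∠HXZ = 83°  [linear pair at X on FZ]
2. ∠HZX = 76°  [X on ray ZF]
3. ∠XHZ = 21°  [△HXZ]

∠XHZ = 21°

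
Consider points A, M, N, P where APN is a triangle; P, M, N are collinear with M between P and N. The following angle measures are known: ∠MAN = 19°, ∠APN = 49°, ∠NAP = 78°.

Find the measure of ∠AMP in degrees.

∠AMP = 72°

1. ∠ANP = 53°  [△APN]
2. ∠ANM = 53°  [M on ray NP]
3. ∠AMN = 108°  [△AMN]
4. ∠AMP = 72°  [linear pair at M on PN]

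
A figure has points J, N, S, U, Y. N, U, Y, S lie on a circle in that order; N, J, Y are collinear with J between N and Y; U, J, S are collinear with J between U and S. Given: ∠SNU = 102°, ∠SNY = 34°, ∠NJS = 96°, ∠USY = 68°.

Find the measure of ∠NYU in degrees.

∠NYU = 50°

1. ∠SUY = 34°  [same arc YS]
2. ∠UJY = 96°  [vertical angles at J]
3. ∠NYU = 50°  [△UJY]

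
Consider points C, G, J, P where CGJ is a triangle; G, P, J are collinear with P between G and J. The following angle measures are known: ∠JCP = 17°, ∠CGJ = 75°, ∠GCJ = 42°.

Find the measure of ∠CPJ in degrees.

∠CPJ = 100°

1. ∠CJG = 63°  [△CGJ]
2. ∠CJP = 63°  [P on ray JG]
3. ∠CPJ = 100°  [△CPJ]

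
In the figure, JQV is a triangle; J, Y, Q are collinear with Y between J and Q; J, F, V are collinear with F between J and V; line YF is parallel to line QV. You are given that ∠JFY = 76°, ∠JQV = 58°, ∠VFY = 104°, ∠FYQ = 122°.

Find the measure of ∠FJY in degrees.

1. ∠JVQ = 76°  [YF∥QV, corresponding at F]
2. ∠QJV = 46°  [△JQV]
3. ∠FJY = 46°  [Y on JQ, F on JV]

∠FJY = 46°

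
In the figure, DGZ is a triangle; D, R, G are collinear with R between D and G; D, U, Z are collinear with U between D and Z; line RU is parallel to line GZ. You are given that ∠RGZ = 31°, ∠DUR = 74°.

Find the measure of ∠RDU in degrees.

∠RDU = 75°

1. ∠DGZ = 31°  [R on ray GD]
2. ∠DZG = 74°  [RU∥GZ, corresponding at U]
3. ∠GDZ = 75°  [△DGZ]
4. ∠RDU = 75°  [R on DG, U on DZ]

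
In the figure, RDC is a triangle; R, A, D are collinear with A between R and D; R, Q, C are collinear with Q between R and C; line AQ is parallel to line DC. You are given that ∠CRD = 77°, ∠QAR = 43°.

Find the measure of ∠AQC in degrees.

∠AQC = 120°

1. ∠ARQ = 77°  [A on RD, Q on RC]
2. ∠AQR = 60°  [△RAQ]
3. ∠AQC = 120°  [linear pair at Q on RC]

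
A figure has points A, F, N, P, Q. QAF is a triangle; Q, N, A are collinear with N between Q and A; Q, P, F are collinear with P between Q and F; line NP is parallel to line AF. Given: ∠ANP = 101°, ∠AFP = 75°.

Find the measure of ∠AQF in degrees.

∠AQF = 26°

1. ∠PNQ = 79°  [linear pair at N on QA]
2. ∠AFQ = 75°  [P on ray FQ]
3. ∠FAQ = 79°  [NP∥AF, corresponding at N]
4. ∠AQF = 26°  [△QAF]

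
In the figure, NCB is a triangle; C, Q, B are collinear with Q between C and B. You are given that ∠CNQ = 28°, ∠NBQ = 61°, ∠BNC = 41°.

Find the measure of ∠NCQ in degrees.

1. ∠CBN = 61°  [Q on ray BC]
2. ∠BCN = 78°  [△NCB]
3. ∠NCQ = 78°  [Q on ray CB]

∠NCQ = 78°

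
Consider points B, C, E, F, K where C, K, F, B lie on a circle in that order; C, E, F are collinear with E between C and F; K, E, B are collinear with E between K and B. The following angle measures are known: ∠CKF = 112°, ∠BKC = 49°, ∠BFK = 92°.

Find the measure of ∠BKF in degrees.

∠BKF = 63°

1. ∠CBF = 68°  [cyclic CKFB, opposite ∠K+∠B]
2. ∠BFC = 49°  [same arc CB]
3. ∠BCF = 63°  [△CFB]
4. ∠BKF = 63°  [same arc FB]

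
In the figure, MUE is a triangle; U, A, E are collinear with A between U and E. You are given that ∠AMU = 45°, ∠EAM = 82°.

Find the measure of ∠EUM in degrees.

∠EUM = 37°

1. ∠MAU = 98°  [linear pair at A on UE]
2. ∠AUM = 37°  [△MUA]
3. ∠EUM = 37°  [A on ray UE]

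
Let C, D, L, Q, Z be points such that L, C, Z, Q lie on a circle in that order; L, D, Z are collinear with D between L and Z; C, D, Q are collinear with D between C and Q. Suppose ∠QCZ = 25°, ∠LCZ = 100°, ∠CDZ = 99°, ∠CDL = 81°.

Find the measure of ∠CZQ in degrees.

∠CZQ = 131°

1. ∠CZL = 56°  [△CDZ]
2. ∠CLZ = 24°  [△LCZ]
3. ∠CQZ = 24°  [same arc CZ]
4. ∠CZQ = 131°  [△CZQ]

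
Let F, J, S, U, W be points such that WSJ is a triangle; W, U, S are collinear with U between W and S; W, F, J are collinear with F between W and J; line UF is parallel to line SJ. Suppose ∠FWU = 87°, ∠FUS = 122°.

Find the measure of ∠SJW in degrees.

1. ∠FUW = 58°  [linear pair at U on WS]
2. ∠UFW = 35°  [△WUF]
3. ∠SJW = 35°  [UF∥SJ, corresponding at F]

∠SJW = 35°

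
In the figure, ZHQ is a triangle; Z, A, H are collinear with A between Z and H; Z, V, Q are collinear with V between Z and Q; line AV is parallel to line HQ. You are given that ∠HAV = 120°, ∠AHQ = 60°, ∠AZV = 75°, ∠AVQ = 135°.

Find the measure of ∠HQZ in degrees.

1. ∠QHZ = 60°  [A on ray HZ]
2. ∠HZQ = 75°  [A on ZH, V on ZQ]
3. ∠HQZ = 45°  [△ZHQ]

∠HQZ = 45°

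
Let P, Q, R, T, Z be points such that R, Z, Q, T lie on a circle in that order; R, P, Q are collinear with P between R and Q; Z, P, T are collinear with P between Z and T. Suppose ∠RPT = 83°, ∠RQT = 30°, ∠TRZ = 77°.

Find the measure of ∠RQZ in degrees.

1. ∠RZT = 30°  [same arc RT]
2. ∠RTZ = 73°  [△RZT]
3. ∠RQZ = 73°  [same arc RZ]

∠RQZ = 73°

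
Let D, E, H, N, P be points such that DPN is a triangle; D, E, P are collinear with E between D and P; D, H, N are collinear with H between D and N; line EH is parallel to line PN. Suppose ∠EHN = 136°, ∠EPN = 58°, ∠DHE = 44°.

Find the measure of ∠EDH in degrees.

1. ∠DPN = 58°  [E on ray PD]
2. ∠DNP = 44°  [EH∥PN, corresponding at H]
3. ∠NDP = 78°  [△DPN]
4. ∠EDH = 78°  [E on DP, H on DN]

∠EDH = 78°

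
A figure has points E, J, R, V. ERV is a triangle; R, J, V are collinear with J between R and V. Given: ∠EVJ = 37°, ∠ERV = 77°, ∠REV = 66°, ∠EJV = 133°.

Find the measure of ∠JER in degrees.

1. ∠ERJ = 77°  [J on ray RV]
2. ∠EJR = 47°  [linear pair at J on RV]
3. ∠JER = 56°  [△ERJ]

∠JER = 56°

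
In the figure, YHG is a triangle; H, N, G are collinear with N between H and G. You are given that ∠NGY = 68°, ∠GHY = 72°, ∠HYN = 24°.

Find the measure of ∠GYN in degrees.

∠GYN = 16°

1. ∠NHY = 72°  [N on ray HG]
2. ∠HNY = 84°  [△YHN]
3. ∠GNY = 96°  [linear pair at N on HG]
4. ∠GYN = 16°  [△YNG]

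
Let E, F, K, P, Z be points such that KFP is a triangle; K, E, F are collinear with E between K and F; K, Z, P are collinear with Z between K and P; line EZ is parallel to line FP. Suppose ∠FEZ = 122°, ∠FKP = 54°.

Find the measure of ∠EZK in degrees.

∠EZK = 68°

1. ∠KEZ = 58°  [linear pair at E on KF]
2. ∠EKZ = 54°  [E on KF, Z on KP]
3. ∠EZK = 68°  [△KEZ]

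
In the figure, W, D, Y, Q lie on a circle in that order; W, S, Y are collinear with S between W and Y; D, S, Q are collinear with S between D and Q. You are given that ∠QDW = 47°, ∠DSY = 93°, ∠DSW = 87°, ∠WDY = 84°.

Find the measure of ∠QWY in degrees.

1. ∠QYW = 47°  [same arc WQ]
2. ∠WQY = 96°  [cyclic WDYQ, opposite ∠D+∠Q]
3. ∠QWY = 37°  [△WYQ]

∠QWY = 37°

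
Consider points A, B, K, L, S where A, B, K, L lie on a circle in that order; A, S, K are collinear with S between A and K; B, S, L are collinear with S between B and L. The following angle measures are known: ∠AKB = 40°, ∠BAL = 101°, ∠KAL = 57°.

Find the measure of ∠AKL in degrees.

1. ∠ALB = 40°  [same arc AB]
2. ∠ABL = 39°  [△ABL]
3. ∠AKL = 39°  [same arc AL]

∠AKL = 39°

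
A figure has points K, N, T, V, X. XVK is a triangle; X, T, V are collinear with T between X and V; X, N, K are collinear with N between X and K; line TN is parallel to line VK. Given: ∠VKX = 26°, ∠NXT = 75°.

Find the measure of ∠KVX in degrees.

1. ∠TNX = 26°  [TN∥VK, corresponding at N]
2. ∠NTX = 79°  [△XTN]
3. ∠KVX = 79°  [TN∥VK, corresponding at T]

∠KVX = 79°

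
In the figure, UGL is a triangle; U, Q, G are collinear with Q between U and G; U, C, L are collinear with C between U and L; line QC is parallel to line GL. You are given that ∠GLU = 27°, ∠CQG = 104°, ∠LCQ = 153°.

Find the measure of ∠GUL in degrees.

1. ∠QCU = 27°  [QC∥GL, corresponding at C]
2. ∠CQU = 76°  [linear pair at Q on UG]
3. ∠CUQ = 77°  [△UQC]
4. ∠GUL = 77°  [Q on UG, C on UL]

∠GUL = 77°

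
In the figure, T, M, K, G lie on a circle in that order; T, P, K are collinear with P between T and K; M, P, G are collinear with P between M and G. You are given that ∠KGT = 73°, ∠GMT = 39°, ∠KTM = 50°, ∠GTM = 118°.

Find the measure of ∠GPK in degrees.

1. ∠GKT = 39°  [same arc TG]
2. ∠KGM = 50°  [same arc MK]
3. ∠GPK = 91°  [△KPG]

∠GPK = 91°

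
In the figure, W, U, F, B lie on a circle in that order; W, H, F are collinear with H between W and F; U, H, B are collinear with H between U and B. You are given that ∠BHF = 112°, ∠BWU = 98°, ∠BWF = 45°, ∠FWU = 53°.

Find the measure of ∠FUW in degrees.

∠FUW = 60°

1. ∠UHW = 112°  [vertical angles at H]
2. ∠BUF = 45°  [same arc FB]
3. ∠FHU = 68°  [linear pair at H on WF]
4. ∠UFW = 67°  [△UHF]
5. ∠FUW = 60°  [△WUF]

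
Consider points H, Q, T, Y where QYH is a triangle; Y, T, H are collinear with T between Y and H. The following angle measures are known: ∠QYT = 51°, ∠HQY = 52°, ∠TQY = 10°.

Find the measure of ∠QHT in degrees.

1. ∠HYQ = 51°  [T on ray YH]
2. ∠QHY = 77°  [△QYH]
3. ∠QHT = 77°  [T on ray HY]

∠QHT = 77°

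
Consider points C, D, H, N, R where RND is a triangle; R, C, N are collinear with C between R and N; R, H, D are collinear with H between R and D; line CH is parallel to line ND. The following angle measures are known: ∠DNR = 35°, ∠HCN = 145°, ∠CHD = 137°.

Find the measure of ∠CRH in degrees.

∠CRH = 102°

1. ∠HCR = 35°  [CH∥ND, corresponding at C]
2. ∠CHR = 43°  [linear pair at H on RD]
3. ∠CRH = 102°  [△RCH]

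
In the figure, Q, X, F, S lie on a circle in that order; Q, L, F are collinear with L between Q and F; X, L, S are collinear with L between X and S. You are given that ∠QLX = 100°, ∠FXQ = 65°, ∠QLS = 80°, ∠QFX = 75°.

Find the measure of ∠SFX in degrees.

∠SFX = 115°

1. ∠FLX = 80°  [linear pair at L on QF]
2. ∠FQX = 40°  [△QXF]
3. ∠FXS = 25°  [△XLF]
4. ∠FSX = 40°  [same arc XF]
5. ∠SFX = 115°  [△XFS]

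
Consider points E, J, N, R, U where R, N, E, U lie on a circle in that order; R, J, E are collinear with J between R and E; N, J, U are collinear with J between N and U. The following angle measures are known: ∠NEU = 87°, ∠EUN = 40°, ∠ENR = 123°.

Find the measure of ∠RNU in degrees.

∠RNU = 70°

1. ∠ENU = 53°  [△NEU]
2. ∠EUR = 57°  [cyclic RNEU, opposite ∠N+∠U]
3. ∠ERU = 53°  [same arc EU]
4. ∠REU = 70°  [△REU]
5. ∠RNU = 70°  [same arc RU]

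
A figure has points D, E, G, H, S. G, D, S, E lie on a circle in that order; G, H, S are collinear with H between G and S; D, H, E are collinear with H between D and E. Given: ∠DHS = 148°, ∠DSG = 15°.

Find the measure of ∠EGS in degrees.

∠EGS = 17°

1. ∠EHG = 148°  [vertical angles at H]
2. ∠DEG = 15°  [same arc GD]
3. ∠EGS = 17°  [△GHE]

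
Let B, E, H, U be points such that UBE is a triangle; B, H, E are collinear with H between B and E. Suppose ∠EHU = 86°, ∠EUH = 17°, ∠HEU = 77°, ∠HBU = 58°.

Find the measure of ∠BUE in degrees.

∠BUE = 45°

1. ∠BEU = 77°  [H on ray EB]
2. ∠EBU = 58°  [H on ray BE]
3. ∠BUE = 45°  [△UBE]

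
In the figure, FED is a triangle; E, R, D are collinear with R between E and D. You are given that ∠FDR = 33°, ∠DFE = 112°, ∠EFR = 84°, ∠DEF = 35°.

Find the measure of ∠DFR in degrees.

1. ∠FER = 35°  [R on ray ED]
2. ∠ERF = 61°  [△FER]
3. ∠DRF = 119°  [linear pair at R on ED]
4. ∠DFR = 28°  [△FRD]

∠DFR = 28°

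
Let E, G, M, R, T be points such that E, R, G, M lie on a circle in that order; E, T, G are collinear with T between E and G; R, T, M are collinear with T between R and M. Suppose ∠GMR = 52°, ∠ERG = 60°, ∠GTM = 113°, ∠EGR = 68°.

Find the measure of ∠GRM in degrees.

∠GRM = 45°

1. ∠EGM = 15°  [△GTM]
2. ∠EMG = 120°  [cyclic ERGM, opposite ∠R+∠M]
3. ∠GEM = 45°  [△EGM]
4. ∠GRM = 45°  [same arc GM]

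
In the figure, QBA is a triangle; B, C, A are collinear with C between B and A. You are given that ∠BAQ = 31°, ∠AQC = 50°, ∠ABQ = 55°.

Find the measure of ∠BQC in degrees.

1. ∠CAQ = 31°  [C on ray AB]
2. ∠ACQ = 99°  [△QCA]
3. ∠CBQ = 55°  [C on ray BA]
4. ∠BCQ = 81°  [linear pair at C on BA]
5. ∠BQC = 44°  [△QBC]

∠BQC = 44°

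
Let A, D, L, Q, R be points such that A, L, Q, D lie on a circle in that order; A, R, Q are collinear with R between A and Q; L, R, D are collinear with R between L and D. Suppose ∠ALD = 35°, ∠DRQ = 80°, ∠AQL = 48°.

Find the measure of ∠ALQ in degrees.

1. ∠ARL = 80°  [vertical angles at R]
2. ∠LAQ = 65°  [△ARL]
3. ∠ALQ = 67°  [△ALQ]

∠ALQ = 67°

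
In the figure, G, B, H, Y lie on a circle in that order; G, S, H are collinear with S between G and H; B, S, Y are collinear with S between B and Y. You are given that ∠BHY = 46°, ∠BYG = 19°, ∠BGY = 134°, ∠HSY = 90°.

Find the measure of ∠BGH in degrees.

∠BGH = 63°

1. ∠GBY = 27°  [△GBY]
2. ∠BSG = 90°  [vertical angles at S]
3. ∠BGH = 63°  [△GSB]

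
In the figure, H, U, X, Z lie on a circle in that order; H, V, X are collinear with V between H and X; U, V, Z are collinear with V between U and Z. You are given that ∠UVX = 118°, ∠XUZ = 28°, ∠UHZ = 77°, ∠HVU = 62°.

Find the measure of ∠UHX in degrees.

1. ∠UXZ = 103°  [cyclic HUXZ, opposite ∠H+∠X]
2. ∠UZX = 49°  [△UXZ]
3. ∠UHX = 49°  [same arc UX]

∠UHX = 49°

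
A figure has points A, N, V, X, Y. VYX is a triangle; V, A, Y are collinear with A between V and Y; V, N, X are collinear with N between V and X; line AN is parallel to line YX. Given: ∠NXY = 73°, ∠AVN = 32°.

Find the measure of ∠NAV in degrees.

1. ∠VXY = 73°  [N on ray XV]
2. ∠XVY = 32°  [A on VY, N on VX]
3. ∠VYX = 75°  [△VYX]
4. ∠NAV = 75°  [AN∥YX, corresponding at A]

∠NAV = 75°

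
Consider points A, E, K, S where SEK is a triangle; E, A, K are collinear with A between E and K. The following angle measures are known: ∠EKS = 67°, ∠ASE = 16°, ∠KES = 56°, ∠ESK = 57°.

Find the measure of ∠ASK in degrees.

1. ∠AKS = 67°  [A on ray KE]
2. ∠AES = 56°  [A on ray EK]
3. ∠EAS = 108°  [△SEA]
4. ∠KAS = 72°  [linear pair at A on EK]
5. ∠ASK = 41°  [△SAK]

∠ASK = 41°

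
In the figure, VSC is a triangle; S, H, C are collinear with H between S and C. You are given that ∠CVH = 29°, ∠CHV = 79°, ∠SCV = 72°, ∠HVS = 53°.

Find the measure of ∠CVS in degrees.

∠CVS = 82°

1. ∠SHV = 101°  [linear pair at H on SC]
2. ∠HSV = 26°  [△VSH]
3. ∠CSV = 26°  [H on ray SC]
4. ∠CVS = 82°  [△VSC]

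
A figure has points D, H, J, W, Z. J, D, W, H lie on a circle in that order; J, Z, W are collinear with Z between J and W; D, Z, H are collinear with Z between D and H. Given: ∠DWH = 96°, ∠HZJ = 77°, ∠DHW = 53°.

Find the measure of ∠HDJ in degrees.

∠HDJ = 24°

1. ∠DZW = 77°  [vertical angles at Z]
2. ∠DJW = 53°  [same arc DW]
3. ∠DZJ = 103°  [linear pair at Z on JW]
4. ∠HDJ = 24°  [△JZD]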